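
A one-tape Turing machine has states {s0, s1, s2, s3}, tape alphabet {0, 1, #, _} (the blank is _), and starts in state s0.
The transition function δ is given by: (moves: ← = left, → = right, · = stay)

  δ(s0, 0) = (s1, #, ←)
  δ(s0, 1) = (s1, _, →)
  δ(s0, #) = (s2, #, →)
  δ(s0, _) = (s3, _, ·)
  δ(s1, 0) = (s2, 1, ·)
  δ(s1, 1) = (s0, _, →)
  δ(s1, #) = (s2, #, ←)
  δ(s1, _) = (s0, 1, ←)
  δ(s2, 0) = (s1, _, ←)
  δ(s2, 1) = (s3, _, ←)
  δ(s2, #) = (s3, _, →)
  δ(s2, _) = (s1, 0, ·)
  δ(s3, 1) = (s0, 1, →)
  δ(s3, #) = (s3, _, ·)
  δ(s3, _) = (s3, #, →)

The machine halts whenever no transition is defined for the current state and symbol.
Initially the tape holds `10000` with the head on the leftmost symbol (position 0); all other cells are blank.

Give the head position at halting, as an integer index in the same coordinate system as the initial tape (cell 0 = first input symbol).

2

s0 | [1]0000   read 1 → write _, move →, go to s1
s1 | _[0]000   read 0 → write 1, move ·, go to s2
s2 | _[1]000   read 1 → write _, move ←, go to s3
s3 | [_]_000   read _ → write #, move →, go to s3
s3 | #[_]000   read _ → write #, move →, go to s3
s3 | ##[0]00
At halt the head is at cell 2.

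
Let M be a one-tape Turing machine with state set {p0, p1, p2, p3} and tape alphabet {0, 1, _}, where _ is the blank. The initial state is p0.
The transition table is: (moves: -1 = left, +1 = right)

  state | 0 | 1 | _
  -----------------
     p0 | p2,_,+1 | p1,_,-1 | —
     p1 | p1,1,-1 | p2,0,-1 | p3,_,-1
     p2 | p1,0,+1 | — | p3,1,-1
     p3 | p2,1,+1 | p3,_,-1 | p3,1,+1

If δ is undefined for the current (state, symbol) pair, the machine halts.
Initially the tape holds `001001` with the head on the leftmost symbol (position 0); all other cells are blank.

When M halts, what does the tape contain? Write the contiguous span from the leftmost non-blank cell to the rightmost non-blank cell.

p0 | ___[0]01001   read 0 → write _, move +1, go to p2
p2 | ____[0]1001   read 0 → write 0, move +1, go to p1
p1 | ____0[1]001   read 1 → write 0, move -1, go to p2
p2 | ____[0]0001   read 0 → write 0, move +1, go to p1
p1 | ____0[0]001   read 0 → write 1, move -1, go to p1
p1 | ____[0]1001   read 0 → write 1, move -1, go to p1
p1 | ___[_]11001   read _ → write _, move -1, go to p3
p3 | __[_]_11001   read _ → write 1, move +1, go to p3
p3 | __1[_]11001   read _ → write 1, move +1, go to p3
p3 | __11[1]1001   read 1 → write _, move -1, go to p3
p3 | __1[1]_1001   read 1 → write _, move -1, go to p3
p3 | __[1]__1001   read 1 → write _, move -1, go to p3
p3 | _[_]___1001   read _ → write 1, move +1, go to p3
p3 | _1[_]__1001   read _ → write 1, move +1, go to p3
p3 | _11[_]_1001   read _ → write 1, move +1, go to p3
p3 | _111[_]1001   read _ → write 1, move +1, go to p3
p3 | _1111[1]001   read 1 → write _, move -1, go to p3
p3 | _111[1]_001   read 1 → write _, move -1, go to p3
p3 | _11[1]__001   read 1 → write _, move -1, go to p3
p3 | _1[1]___001   read 1 → write _, move -1, go to p3
p3 | _[1]____001   read 1 → write _, move -1, go to p3
p3 | [_]_____001   read _ → write 1, move +1, go to p3
p3 | 1[_]____001   read _ → write 1, move +1, go to p3
p3 | 11[_]___001   read _ → write 1, move +1, go to p3
p3 | 111[_]__001   read _ → write 1, move +1, go to p3
p3 | 1111[_]_001   read _ → write 1, move +1, go to p3
p3 | 11111[_]001   read _ → write 1, move +1, go to p3
p3 | 111111[0]01   read 0 → write 1, move +1, go to p2
p2 | 1111111[0]1   read 0 → write 0, move +1, go to p1
p1 | 11111110[1]   read 1 → write 0, move -1, go to p2
p2 | 1111111[0]0   read 0 → write 0, move +1, go to p1
p1 | 11111110[0]   read 0 → write 1, move -1, go to p1
p1 | 1111111[0]1   read 0 → write 1, move -1, go to p1
p1 | 111111[1]11   read 1 → write 0, move -1, go to p2
p2 | 11111[1]011
The non-blank tape span at halt is 111111011.

111111011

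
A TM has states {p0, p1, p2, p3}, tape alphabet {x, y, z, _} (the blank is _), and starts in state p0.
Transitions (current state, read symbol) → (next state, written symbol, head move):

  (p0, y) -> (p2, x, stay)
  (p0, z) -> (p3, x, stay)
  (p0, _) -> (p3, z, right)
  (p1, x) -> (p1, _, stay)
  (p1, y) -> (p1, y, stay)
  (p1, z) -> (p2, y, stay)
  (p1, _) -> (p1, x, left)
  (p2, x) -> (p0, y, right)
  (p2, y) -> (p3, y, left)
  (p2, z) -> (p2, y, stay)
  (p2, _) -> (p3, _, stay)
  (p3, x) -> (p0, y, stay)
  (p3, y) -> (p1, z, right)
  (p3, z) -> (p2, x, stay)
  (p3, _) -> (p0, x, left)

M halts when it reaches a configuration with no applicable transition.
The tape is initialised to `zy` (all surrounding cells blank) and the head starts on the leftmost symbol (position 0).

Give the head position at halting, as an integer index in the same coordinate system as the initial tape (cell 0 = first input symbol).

3

p0 | [z]y__   read z → write x, move stay, go to p3
p3 | [x]y__   read x → write y, move stay, go to p0
p0 | [y]y__   read y → write x, move stay, go to p2
p2 | [x]y__   read x → write y, move right, go to p0
p0 | y[y]__   read y → write x, move stay, go to p2
p2 | y[x]__   read x → write y, move right, go to p0
p0 | yy[_]_   read _ → write z, move right, go to p3
p3 | yyz[_]   read _ → write x, move left, go to p0
p0 | yy[z]x   read z → write x, move stay, go to p3
p3 | yy[x]x   read x → write y, move stay, go to p0
p0 | yy[y]x   read y → write x, move stay, go to p2
p2 | yy[x]x   read x → write y, move right, go to p0
p0 | yyy[x]
At halt the head is at cell 3.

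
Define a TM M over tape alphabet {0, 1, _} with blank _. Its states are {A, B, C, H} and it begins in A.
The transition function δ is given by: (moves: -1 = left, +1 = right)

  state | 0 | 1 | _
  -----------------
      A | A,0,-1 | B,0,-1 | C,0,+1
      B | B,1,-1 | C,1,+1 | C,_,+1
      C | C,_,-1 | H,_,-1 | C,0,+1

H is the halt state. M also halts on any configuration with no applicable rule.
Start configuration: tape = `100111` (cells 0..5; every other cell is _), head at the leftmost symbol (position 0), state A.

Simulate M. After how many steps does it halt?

A | ___[1]00111   read 1 → write 0, move -1, go to B
B | __[_]000111   read _ → write _, move +1, go to C
C | ___[0]00111   read 0 → write _, move -1, go to C
C | __[_]_00111   read _ → write 0, move +1, go to C
C | __0[_]00111   read _ → write 0, move +1, go to C
C | __00[0]0111   read 0 → write _, move -1, go to C
C | __0[0]_0111   read 0 → write _, move -1, go to C
C | __[0]__0111   read 0 → write _, move -1, go to C
C | _[_]___0111   read _ → write 0, move +1, go to C
C | _0[_]__0111   read _ → write 0, move +1, go to C
C | _00[_]_0111   read _ → write 0, move +1, go to C
C | _000[_]0111   read _ → write 0, move +1, go to C
C | _0000[0]111   read 0 → write _, move -1, go to C
C | _000[0]_111   read 0 → write _, move -1, go to C
C | _00[0]__111   read 0 → write _, move -1, go to C
C | _0[0]___111   read 0 → write _, move -1, go to C
C | _[0]____111   read 0 → write _, move -1, go to C
C | [_]_____111   read _ → write 0, move +1, go to C
C | 0[_]____111   read _ → write 0, move +1, go to C
C | 00[_]___111   read _ → write 0, move +1, go to C
C | 000[_]__111   read _ → write 0, move +1, go to C
C | 0000[_]_111   read _ → write 0, move +1, go to C
C | 00000[_]111   read _ → write 0, move +1, go to C
C | 000000[1]11   read 1 → write _, move -1, go to H
H | 00000[0]_11
M halts after 24 transitions.

24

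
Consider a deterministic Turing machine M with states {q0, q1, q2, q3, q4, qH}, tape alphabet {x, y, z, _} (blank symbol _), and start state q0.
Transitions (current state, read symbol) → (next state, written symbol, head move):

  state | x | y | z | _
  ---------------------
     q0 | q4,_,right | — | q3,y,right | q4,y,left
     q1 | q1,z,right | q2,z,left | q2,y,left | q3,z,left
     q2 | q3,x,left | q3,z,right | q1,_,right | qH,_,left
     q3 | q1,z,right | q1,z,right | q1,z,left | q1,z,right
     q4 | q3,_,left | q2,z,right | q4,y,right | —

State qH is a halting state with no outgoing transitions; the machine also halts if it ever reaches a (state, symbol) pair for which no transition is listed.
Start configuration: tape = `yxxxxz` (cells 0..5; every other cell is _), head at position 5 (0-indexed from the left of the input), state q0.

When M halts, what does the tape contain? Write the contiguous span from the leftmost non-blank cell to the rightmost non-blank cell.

yxxz_zzz

state=q0 head=5 tape=yxxxx[z]__   (q0,z)→(q3,y,right)
state=q3 head=6 tape=yxxxxy[_]_   (q3,_)→(q1,z,right)
state=q1 head=7 tape=yxxxxyz[_]   (q1,_)→(q3,z,left)
state=q3 head=6 tape=yxxxxy[z]z   (q3,z)→(q1,z,left)
state=q1 head=5 tape=yxxxx[y]zz   (q1,y)→(q2,z,left)
state=q2 head=4 tape=yxxx[x]zzz   (q2,x)→(q3,x,left)
state=q3 head=3 tape=yxx[x]xzzz   (q3,x)→(q1,z,right)
state=q1 head=4 tape=yxxz[x]zzz   (q1,x)→(q1,z,right)
state=q1 head=5 tape=yxxzz[z]zz   (q1,z)→(q2,y,left)
state=q2 head=4 tape=yxxz[z]yzz   (q2,z)→(q1,_,right)
state=q1 head=5 tape=yxxz_[y]zz   (q1,y)→(q2,z,left)
state=q2 head=4 tape=yxxz[_]zzz   (q2,_)→(qH,_,left)
state=qH head=3 tape=yxx[z]_zzz
The non-blank tape span at halt is yxxz_zzz.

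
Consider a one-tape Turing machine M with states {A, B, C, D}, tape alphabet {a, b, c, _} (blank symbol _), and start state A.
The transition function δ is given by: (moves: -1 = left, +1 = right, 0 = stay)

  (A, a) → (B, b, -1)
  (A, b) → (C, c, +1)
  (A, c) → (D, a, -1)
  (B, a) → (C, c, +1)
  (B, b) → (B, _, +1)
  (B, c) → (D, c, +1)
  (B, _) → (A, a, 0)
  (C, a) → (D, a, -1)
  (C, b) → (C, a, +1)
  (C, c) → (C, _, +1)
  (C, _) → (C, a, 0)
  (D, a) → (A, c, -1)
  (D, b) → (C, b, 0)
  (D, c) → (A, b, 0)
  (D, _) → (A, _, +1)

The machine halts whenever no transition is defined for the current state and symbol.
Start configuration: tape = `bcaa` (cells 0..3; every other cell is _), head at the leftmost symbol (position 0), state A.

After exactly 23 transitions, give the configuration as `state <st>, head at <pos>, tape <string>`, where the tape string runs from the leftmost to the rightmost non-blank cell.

state B, head at 1, tape cabb

A | [b]caa   read b → write c, move +1, go to C
C | c[c]aa   read c → write _, move +1, go to C
C | c_[a]a   read a → write a, move -1, go to D
D | c[_]aa   read _ → write _, move +1, go to A
A | c_[a]a   read a → write b, move -1, go to B
B | c[_]ba   read _ → write a, move 0, go to A
A | c[a]ba   read a → write b, move -1, go to B
B | [c]bba   read c → write c, move +1, go to D
D | c[b]ba   read b → write b, move 0, go to C
C | c[b]ba   read b → write a, move +1, go to C
C | ca[b]a   read b → write a, move +1, go to C
C | caa[a]   read a → write a, move -1, go to D
D | ca[a]a   read a → write c, move -1, go to A
A | c[a]ca   read a → write b, move -1, go to B
B | [c]bca   read c → write c, move +1, go to D
D | c[b]ca   read b → write b, move 0, go to C
C | c[b]ca   read b → write a, move +1, go to C
C | ca[c]a   read c → write _, move +1, go to C
C | ca_[a]   read a → write a, move -1, go to D
D | ca[_]a   read _ → write _, move +1, go to A
A | ca_[a]   read a → write b, move -1, go to B
B | ca[_]b   read _ → write a, move 0, go to A
A | ca[a]b   read a → write b, move -1, go to B
B | c[a]bb
After 23 steps: state B, head at 1, tape cabb.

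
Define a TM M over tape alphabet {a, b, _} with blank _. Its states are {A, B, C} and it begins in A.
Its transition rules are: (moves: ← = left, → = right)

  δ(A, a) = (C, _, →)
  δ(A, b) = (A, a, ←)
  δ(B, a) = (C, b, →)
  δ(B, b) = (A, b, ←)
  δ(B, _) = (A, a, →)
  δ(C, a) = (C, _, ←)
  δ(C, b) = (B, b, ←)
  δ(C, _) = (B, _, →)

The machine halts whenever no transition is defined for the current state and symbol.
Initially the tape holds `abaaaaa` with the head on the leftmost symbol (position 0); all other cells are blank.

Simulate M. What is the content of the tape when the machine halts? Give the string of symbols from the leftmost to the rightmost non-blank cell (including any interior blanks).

A | [a]baaaaa___   read a → write _, move →, go to C
C | _[b]aaaaa___   read b → write b, move ←, go to B
B | [_]baaaaa___   read _ → write a, move →, go to A
A | a[b]aaaaa___   read b → write a, move ←, go to A
A | [a]aaaaaa___   read a → write _, move →, go to C
C | _[a]aaaaa___   read a → write _, move ←, go to C
C | [_]_aaaaa___   read _ → write _, move →, go to B
B | _[_]aaaaa___   read _ → write a, move →, go to A
A | _a[a]aaaa___   read a → write _, move →, go to C
C | _a_[a]aaa___   read a → write _, move ←, go to C
C | _a[_]_aaa___   read _ → write _, move →, go to B
B | _a_[_]aaa___   read _ → write a, move →, go to A
A | _a_a[a]aa___   read a → write _, move →, go to C
C | _a_a_[a]a___   read a → write _, move ←, go to C
C | _a_a[_]_a___   read _ → write _, move →, go to B
B | _a_a_[_]a___   read _ → write a, move →, go to A
A | _a_a_a[a]___   read a → write _, move →, go to C
C | _a_a_a_[_]__   read _ → write _, move →, go to B
B | _a_a_a__[_]_   read _ → write a, move →, go to A
A | _a_a_a__a[_]
The non-blank tape span at halt is a_a_a__a.

a_a_a__a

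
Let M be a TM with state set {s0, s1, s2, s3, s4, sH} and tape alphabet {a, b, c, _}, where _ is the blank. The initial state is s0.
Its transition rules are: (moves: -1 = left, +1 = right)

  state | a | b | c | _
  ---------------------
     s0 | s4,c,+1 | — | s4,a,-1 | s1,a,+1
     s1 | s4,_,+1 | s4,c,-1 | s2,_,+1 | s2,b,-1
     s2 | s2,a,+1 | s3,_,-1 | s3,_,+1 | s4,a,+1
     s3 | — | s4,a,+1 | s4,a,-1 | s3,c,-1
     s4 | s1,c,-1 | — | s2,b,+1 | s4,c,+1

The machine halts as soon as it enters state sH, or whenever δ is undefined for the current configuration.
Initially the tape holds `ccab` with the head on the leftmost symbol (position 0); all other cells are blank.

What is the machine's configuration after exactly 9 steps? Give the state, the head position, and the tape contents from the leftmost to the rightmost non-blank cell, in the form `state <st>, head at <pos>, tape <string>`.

s0 | _[c]cab   read c → write a, move -1, go to s4
s4 | [_]acab   read _ → write c, move +1, go to s4
s4 | c[a]cab   read a → write c, move -1, go to s1
s1 | [c]ccab   read c → write _, move +1, go to s2
s2 | _[c]cab   read c → write _, move +1, go to s3
s3 | __[c]ab   read c → write a, move -1, go to s4
s4 | _[_]aab   read _ → write c, move +1, go to s4
s4 | _c[a]ab   read a → write c, move -1, go to s1
s1 | _[c]cab   read c → write _, move +1, go to s2
s2 | __[c]ab
After 9 steps: state s2, head at 1, tape cab.

state s2, head at 1, tape cab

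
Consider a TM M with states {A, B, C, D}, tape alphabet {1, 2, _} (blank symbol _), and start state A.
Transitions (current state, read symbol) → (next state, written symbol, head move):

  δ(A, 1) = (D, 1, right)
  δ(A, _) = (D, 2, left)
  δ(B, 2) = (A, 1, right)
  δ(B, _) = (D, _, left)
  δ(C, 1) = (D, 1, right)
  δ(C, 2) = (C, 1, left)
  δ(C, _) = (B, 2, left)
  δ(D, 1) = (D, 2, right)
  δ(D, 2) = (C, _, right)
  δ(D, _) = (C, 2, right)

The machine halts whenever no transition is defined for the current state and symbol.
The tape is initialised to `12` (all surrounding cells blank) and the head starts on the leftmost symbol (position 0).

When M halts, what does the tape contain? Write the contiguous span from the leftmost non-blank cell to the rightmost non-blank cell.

122111

state=A head=0 tape=___[1]2_   (A,1)→(D,1,right)
state=D head=1 tape=___1[2]_   (D,2)→(C,_,right)
state=C head=2 tape=___1_[_]   (C,_)→(B,2,left)
state=B head=1 tape=___1[_]2   (B,_)→(D,_,left)
state=D head=0 tape=___[1]_2   (D,1)→(D,2,right)
state=D head=1 tape=___2[_]2   (D,_)→(C,2,right)
state=C head=2 tape=___22[2]   (C,2)→(C,1,left)
state=C head=1 tape=___2[2]1   (C,2)→(C,1,left)
state=C head=0 tape=___[2]11   (C,2)→(C,1,left)
state=C head=-1 tape=__[_]111   (C,_)→(B,2,left)
state=B head=-2 tape=_[_]2111   (B,_)→(D,_,left)
state=D head=-3 tape=[_]_2111   (D,_)→(C,2,right)
state=C head=-2 tape=2[_]2111   (C,_)→(B,2,left)
state=B head=-3 tape=[2]22111   (B,2)→(A,1,right)
state=A head=-2 tape=1[2]2111
The non-blank tape span at halt is 122111.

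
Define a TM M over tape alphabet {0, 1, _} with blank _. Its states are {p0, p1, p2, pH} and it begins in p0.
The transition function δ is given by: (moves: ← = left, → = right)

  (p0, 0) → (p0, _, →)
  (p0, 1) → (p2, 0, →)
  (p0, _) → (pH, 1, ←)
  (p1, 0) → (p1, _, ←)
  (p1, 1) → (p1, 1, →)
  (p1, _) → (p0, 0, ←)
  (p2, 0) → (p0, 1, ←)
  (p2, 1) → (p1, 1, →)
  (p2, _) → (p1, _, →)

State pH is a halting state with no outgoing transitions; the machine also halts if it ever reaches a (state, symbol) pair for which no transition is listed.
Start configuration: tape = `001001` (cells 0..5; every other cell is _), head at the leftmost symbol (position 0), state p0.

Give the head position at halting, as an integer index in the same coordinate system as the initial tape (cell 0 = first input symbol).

state=p0 head=0 tape=[0]01001___   (p0,0)→(p0,_,→)
state=p0 head=1 tape=_[0]1001___   (p0,0)→(p0,_,→)
state=p0 head=2 tape=__[1]001___   (p0,1)→(p2,0,→)
state=p2 head=3 tape=__0[0]01___   (p2,0)→(p0,1,←)
state=p0 head=2 tape=__[0]101___   (p0,0)→(p0,_,→)
state=p0 head=3 tape=___[1]01___   (p0,1)→(p2,0,→)
state=p2 head=4 tape=___0[0]1___   (p2,0)→(p0,1,←)
state=p0 head=3 tape=___[0]11___   (p0,0)→(p0,_,→)
state=p0 head=4 tape=____[1]1___   (p0,1)→(p2,0,→)
state=p2 head=5 tape=____0[1]___   (p2,1)→(p1,1,→)
state=p1 head=6 tape=____01[_]__   (p1,_)→(p0,0,←)
state=p0 head=5 tape=____0[1]0__   (p0,1)→(p2,0,→)
state=p2 head=6 tape=____00[0]__   (p2,0)→(p0,1,←)
state=p0 head=5 tape=____0[0]1__   (p0,0)→(p0,_,→)
state=p0 head=6 tape=____0_[1]__   (p0,1)→(p2,0,→)
state=p2 head=7 tape=____0_0[_]_   (p2,_)→(p1,_,→)
state=p1 head=8 tape=____0_0_[_]   (p1,_)→(p0,0,←)
state=p0 head=7 tape=____0_0[_]0   (p0,_)→(pH,1,←)
state=pH head=6 tape=____0_[0]10
At halt the head is at cell 6.

6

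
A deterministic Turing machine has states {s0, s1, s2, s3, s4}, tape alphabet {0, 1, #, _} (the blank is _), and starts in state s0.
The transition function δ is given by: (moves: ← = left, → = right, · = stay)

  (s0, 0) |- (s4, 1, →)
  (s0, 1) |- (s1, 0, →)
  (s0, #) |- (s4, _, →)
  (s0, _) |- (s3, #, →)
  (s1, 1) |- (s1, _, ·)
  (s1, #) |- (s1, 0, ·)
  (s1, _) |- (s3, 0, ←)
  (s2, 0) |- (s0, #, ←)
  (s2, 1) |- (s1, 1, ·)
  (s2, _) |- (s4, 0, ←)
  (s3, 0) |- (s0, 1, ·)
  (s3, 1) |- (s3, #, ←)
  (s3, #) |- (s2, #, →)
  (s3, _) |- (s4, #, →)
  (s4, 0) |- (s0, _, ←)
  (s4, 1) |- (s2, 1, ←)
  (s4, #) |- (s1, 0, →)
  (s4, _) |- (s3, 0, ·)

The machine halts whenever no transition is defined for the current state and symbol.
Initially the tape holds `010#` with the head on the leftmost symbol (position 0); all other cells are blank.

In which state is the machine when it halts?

s1

s0 | _[0]10#   read 0 → write 1, move →, go to s4
s4 | _1[1]0#   read 1 → write 1, move ←, go to s2
s2 | _[1]10#   read 1 → write 1, move ·, go to s1
s1 | _[1]10#   read 1 → write _, move ·, go to s1
s1 | _[_]10#   read _ → write 0, move ←, go to s3
s3 | [_]010#   read _ → write #, move →, go to s4
s4 | #[0]10#   read 0 → write _, move ←, go to s0
s0 | [#]_10#   read # → write _, move →, go to s4
s4 | _[_]10#   read _ → write 0, move ·, go to s3
s3 | _[0]10#   read 0 → write 1, move ·, go to s0
s0 | _[1]10#   read 1 → write 0, move →, go to s1
s1 | _0[1]0#   read 1 → write _, move ·, go to s1
s1 | _0[_]0#   read _ → write 0, move ←, go to s3
s3 | _[0]00#   read 0 → write 1, move ·, go to s0
s0 | _[1]00#   read 1 → write 0, move →, go to s1
s1 | _0[0]0#
No transition is defined for (s1, 0); M halts in state s1.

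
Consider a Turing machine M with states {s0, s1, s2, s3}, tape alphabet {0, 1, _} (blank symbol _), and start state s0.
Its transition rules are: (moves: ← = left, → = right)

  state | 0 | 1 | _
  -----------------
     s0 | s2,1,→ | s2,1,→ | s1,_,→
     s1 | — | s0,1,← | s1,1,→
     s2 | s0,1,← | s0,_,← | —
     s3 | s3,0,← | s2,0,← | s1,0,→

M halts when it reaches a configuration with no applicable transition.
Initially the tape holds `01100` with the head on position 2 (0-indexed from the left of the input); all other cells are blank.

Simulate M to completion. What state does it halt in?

s0 | 01[1]00   read 1 → write 1, move →, go to s2
s2 | 011[0]0   read 0 → write 1, move ←, go to s0
s0 | 01[1]10   read 1 → write 1, move →, go to s2
s2 | 011[1]0   read 1 → write _, move ←, go to s0
s0 | 01[1]_0   read 1 → write 1, move →, go to s2
s2 | 011[_]0
No transition is defined for (s2, _); M halts in state s2.

s2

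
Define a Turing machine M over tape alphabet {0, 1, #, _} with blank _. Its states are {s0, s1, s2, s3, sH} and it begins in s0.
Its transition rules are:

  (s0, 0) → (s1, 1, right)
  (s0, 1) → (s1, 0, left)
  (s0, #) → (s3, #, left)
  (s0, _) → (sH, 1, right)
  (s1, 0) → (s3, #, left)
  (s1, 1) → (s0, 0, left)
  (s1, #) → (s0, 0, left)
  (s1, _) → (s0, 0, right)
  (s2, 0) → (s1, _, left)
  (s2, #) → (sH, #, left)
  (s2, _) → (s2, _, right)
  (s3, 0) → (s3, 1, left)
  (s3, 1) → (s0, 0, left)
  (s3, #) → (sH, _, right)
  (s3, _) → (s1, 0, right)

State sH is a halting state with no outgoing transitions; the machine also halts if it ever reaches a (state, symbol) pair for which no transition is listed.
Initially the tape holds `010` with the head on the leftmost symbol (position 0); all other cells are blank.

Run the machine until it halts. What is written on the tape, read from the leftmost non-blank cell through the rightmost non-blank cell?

s0 | __[0]10   read 0 → write 1, move right, go to s1
s1 | __1[1]0   read 1 → write 0, move left, go to s0
s0 | __[1]00   read 1 → write 0, move left, go to s1
s1 | _[_]000   read _ → write 0, move right, go to s0
s0 | _0[0]00   read 0 → write 1, move right, go to s1
s1 | _01[0]0   read 0 → write #, move left, go to s3
s3 | _0[1]#0   read 1 → write 0, move left, go to s0
s0 | _[0]0#0   read 0 → write 1, move right, go to s1
s1 | _1[0]#0   read 0 → write #, move left, go to s3
s3 | _[1]##0   read 1 → write 0, move left, go to s0
s0 | [_]0##0   read _ → write 1, move right, go to sH
sH | 1[0]##0
The non-blank tape span at halt is 10##0.

10##0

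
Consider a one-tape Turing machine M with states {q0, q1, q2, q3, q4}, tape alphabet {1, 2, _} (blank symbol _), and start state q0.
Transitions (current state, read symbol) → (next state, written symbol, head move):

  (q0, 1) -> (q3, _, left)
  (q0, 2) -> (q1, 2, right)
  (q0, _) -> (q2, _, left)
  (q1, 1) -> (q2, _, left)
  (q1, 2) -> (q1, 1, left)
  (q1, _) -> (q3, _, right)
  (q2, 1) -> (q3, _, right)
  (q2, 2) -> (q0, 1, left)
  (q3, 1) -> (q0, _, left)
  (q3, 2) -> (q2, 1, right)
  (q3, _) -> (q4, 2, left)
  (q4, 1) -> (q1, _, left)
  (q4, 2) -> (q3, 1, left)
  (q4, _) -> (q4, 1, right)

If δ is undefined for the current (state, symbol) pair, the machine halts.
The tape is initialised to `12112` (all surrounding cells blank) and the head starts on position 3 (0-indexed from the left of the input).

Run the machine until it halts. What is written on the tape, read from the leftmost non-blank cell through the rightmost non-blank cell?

1_1__2

q0 | ____121[1]2   read 1 → write _, move left, go to q3
q3 | ____12[1]_2   read 1 → write _, move left, go to q0
q0 | ____1[2]__2   read 2 → write 2, move right, go to q1
q1 | ____12[_]_2   read _ → write _, move right, go to q3
q3 | ____12_[_]2   read _ → write 2, move left, go to q4
q4 | ____12[_]22   read _ → write 1, move right, go to q4
q4 | ____121[2]2   read 2 → write 1, move left, go to q3
q3 | ____12[1]12   read 1 → write _, move left, go to q0
q0 | ____1[2]_12   read 2 → write 2, move right, go to q1
q1 | ____12[_]12   read _ → write _, move right, go to q3
q3 | ____12_[1]2   read 1 → write _, move left, go to q0
q0 | ____12[_]_2   read _ → write _, move left, go to q2
q2 | ____1[2]__2   read 2 → write 1, move left, go to q0
q0 | ____[1]1__2   read 1 → write _, move left, go to q3
q3 | ___[_]_1__2   read _ → write 2, move left, go to q4
q4 | __[_]2_1__2   read _ → write 1, move right, go to q4
q4 | __1[2]_1__2   read 2 → write 1, move left, go to q3
q3 | __[1]1_1__2   read 1 → write _, move left, go to q0
q0 | _[_]_1_1__2   read _ → write _, move left, go to q2
q2 | [_]__1_1__2
The non-blank tape span at halt is 1_1__2.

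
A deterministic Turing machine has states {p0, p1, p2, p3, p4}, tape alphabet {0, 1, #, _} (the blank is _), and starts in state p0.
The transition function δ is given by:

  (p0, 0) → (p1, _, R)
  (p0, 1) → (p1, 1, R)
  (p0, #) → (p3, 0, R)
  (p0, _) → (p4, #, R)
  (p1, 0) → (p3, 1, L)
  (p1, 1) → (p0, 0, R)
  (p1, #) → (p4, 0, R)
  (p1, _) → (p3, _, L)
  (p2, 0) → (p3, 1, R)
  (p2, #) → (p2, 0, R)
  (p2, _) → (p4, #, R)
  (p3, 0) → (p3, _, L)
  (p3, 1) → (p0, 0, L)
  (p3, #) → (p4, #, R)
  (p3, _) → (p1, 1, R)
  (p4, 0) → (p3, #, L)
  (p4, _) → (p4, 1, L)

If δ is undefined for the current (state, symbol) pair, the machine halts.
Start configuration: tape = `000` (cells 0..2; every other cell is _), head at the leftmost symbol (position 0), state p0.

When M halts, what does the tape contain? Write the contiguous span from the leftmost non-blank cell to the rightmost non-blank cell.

state=p0 head=0 tape=[0]00__   (p0,0)→(p1,_,R)
state=p1 head=1 tape=_[0]0__   (p1,0)→(p3,1,L)
state=p3 head=0 tape=[_]10__   (p3,_)→(p1,1,R)
state=p1 head=1 tape=1[1]0__   (p1,1)→(p0,0,R)
state=p0 head=2 tape=10[0]__   (p0,0)→(p1,_,R)
state=p1 head=3 tape=10_[_]_   (p1,_)→(p3,_,L)
state=p3 head=2 tape=10[_]__   (p3,_)→(p1,1,R)
state=p1 head=3 tape=101[_]_   (p1,_)→(p3,_,L)
state=p3 head=2 tape=10[1]__   (p3,1)→(p0,0,L)
state=p0 head=1 tape=1[0]0__   (p0,0)→(p1,_,R)
state=p1 head=2 tape=1_[0]__   (p1,0)→(p3,1,L)
state=p3 head=1 tape=1[_]1__   (p3,_)→(p1,1,R)
state=p1 head=2 tape=11[1]__   (p1,1)→(p0,0,R)
state=p0 head=3 tape=110[_]_   (p0,_)→(p4,#,R)
state=p4 head=4 tape=110#[_]   (p4,_)→(p4,1,L)
state=p4 head=3 tape=110[#]1
The non-blank tape span at halt is 110#1.

110#1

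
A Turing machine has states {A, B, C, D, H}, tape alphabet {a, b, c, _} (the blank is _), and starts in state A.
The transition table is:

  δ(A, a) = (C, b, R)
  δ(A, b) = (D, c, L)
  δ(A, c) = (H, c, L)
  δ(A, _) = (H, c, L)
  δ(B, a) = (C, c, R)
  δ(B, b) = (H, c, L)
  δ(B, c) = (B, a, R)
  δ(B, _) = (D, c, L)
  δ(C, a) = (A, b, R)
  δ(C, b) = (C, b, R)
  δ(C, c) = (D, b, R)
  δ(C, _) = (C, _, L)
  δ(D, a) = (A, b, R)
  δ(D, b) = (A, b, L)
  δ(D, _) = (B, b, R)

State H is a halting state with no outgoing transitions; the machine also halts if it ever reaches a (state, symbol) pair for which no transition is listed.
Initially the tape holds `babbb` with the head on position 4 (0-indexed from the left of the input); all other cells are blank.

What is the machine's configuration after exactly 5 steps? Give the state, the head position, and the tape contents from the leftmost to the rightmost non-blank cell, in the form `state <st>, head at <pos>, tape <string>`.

A | babb[b]   read b → write c, move L, go to D
D | bab[b]c   read b → write b, move L, go to A
A | ba[b]bc   read b → write c, move L, go to D
D | b[a]cbc   read a → write b, move R, go to A
A | bb[c]bc   read c → write c, move L, go to H
H | b[b]cbc
After 5 steps: state H, head at 1, tape bbcbc.

state H, head at 1, tape bbcbc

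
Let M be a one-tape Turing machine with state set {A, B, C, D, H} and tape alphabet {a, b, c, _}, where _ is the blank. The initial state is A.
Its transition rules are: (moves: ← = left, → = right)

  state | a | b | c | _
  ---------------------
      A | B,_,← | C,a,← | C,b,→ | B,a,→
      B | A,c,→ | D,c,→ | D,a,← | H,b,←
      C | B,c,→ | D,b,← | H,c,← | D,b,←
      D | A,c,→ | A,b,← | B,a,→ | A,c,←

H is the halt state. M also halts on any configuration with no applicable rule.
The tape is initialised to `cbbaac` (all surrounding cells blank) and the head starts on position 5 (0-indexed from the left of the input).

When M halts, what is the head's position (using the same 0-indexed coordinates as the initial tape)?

-1

A | _cbbaa[c]_   read c → write b, move →, go to C
C | _cbbaab[_]   read _ → write b, move ←, go to D
D | _cbbaa[b]b   read b → write b, move ←, go to A
A | _cbba[a]bb   read a → write _, move ←, go to B
B | _cbb[a]_bb   read a → write c, move →, go to A
A | _cbbc[_]bb   read _ → write a, move →, go to B
B | _cbbca[b]b   read b → write c, move →, go to D
D | _cbbcac[b]   read b → write b, move ←, go to A
A | _cbbca[c]b   read c → write b, move →, go to C
C | _cbbcab[b]   read b → write b, move ←, go to D
D | _cbbca[b]b   read b → write b, move ←, go to A
A | _cbbc[a]bb   read a → write _, move ←, go to B
B | _cbb[c]_bb   read c → write a, move ←, go to D
D | _cb[b]a_bb   read b → write b, move ←, go to A
A | _c[b]ba_bb   read b → write a, move ←, go to C
C | _[c]aba_bb   read c → write c, move ←, go to H
H | [_]caba_bb
At halt the head is at cell -1.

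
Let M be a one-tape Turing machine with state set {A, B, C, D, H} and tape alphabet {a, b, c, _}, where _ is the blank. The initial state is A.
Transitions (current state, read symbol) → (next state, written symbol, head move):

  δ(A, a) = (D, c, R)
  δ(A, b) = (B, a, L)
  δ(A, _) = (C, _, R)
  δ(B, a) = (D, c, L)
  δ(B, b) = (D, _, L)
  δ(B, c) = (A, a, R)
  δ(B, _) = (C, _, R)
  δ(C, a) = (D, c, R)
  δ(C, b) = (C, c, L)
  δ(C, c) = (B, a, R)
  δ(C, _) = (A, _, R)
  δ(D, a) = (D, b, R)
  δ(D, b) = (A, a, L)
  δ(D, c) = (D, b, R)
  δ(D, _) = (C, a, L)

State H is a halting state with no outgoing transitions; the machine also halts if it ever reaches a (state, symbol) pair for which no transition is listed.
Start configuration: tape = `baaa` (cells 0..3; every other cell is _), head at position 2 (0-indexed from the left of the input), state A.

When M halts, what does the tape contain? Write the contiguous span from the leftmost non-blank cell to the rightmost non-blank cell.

A | ba[a]a____   read a → write c, move R, go to D
D | bac[a]____   read a → write b, move R, go to D
D | bacb[_]___   read _ → write a, move L, go to C
C | bac[b]a___   read b → write c, move L, go to C
C | ba[c]ca___   read c → write a, move R, go to B
B | baa[c]a___   read c → write a, move R, go to A
A | baaa[a]___   read a → write c, move R, go to D
D | baaac[_]__   read _ → write a, move L, go to C
C | baaa[c]a__   read c → write a, move R, go to B
B | baaaa[a]__   read a → write c, move L, go to D
D | baaa[a]c__   read a → write b, move R, go to D
D | baaab[c]__   read c → write b, move R, go to D
D | baaabb[_]_   read _ → write a, move L, go to C
C | baaab[b]a_   read b → write c, move L, go to C
C | baaa[b]ca_   read b → write c, move L, go to C
C | baa[a]cca_   read a → write c, move R, go to D
D | baac[c]ca_   read c → write b, move R, go to D
D | baacb[c]a_   read c → write b, move R, go to D
D | baacbb[a]_   read a → write b, move R, go to D
D | baacbbb[_]   read _ → write a, move L, go to C
C | baacbb[b]a   read b → write c, move L, go to C
C | baacb[b]ca   read b → write c, move L, go to C
C | baac[b]cca   read b → write c, move L, go to C
C | baa[c]ccca   read c → write a, move R, go to B
B | baaa[c]cca   read c → write a, move R, go to A
A | baaaa[c]ca
The non-blank tape span at halt is baaaacca.

baaaacca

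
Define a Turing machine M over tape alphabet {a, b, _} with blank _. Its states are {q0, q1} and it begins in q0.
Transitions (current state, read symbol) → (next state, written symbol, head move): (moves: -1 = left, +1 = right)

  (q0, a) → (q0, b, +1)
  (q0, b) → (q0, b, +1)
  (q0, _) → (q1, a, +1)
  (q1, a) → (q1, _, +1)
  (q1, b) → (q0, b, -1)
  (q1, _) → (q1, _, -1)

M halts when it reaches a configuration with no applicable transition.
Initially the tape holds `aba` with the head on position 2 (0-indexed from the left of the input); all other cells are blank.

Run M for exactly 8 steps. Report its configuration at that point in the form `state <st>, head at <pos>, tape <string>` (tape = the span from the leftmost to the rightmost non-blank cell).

q0 | ab[a]__   read a → write b, move +1, go to q0
q0 | abb[_]_   read _ → write a, move +1, go to q1
q1 | abba[_]   read _ → write _, move -1, go to q1
q1 | abb[a]_   read a → write _, move +1, go to q1
q1 | abb_[_]   read _ → write _, move -1, go to q1
q1 | abb[_]_   read _ → write _, move -1, go to q1
q1 | ab[b]__   read b → write b, move -1, go to q0
q0 | a[b]b__   read b → write b, move +1, go to q0
q0 | ab[b]__
After 8 steps: state q0, head at 2, tape abb.

state q0, head at 2, tape abb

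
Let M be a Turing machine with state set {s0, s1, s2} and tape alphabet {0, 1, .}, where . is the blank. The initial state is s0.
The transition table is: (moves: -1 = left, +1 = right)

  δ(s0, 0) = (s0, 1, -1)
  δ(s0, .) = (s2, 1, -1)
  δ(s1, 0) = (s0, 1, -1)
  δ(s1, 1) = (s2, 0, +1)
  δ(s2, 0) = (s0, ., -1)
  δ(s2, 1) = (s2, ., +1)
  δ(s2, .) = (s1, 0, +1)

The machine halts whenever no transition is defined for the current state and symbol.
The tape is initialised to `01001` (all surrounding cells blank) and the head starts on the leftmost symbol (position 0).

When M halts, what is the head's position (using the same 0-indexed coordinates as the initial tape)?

s0 | ....[0]1001..   read 0 → write 1, move -1, go to s0
s0 | ...[.]11001..   read . → write 1, move -1, go to s2
s2 | ..[.]111001..   read . → write 0, move +1, go to s1
s1 | ..0[1]11001..   read 1 → write 0, move +1, go to s2
s2 | ..00[1]1001..   read 1 → write ., move +1, go to s2
s2 | ..00.[1]001..   read 1 → write ., move +1, go to s2
s2 | ..00..[0]01..   read 0 → write ., move -1, go to s0
s0 | ..00.[.].01..   read . → write 1, move -1, go to s2
s2 | ..00[.]1.01..   read . → write 0, move +1, go to s1
s1 | ..000[1].01..   read 1 → write 0, move +1, go to s2
s2 | ..0000[.]01..   read . → write 0, move +1, go to s1
s1 | ..00000[0]1..   read 0 → write 1, move -1, go to s0
s0 | ..0000[0]11..   read 0 → write 1, move -1, go to s0
s0 | ..000[0]111..   read 0 → write 1, move -1, go to s0
s0 | ..00[0]1111..   read 0 → write 1, move -1, go to s0
s0 | ..0[0]11111..   read 0 → write 1, move -1, go to s0
s0 | ..[0]111111..   read 0 → write 1, move -1, go to s0
s0 | .[.]1111111..   read . → write 1, move -1, go to s2
s2 | [.]11111111..   read . → write 0, move +1, go to s1
s1 | 0[1]1111111..   read 1 → write 0, move +1, go to s2
s2 | 00[1]111111..   read 1 → write ., move +1, go to s2
s2 | 00.[1]11111..   read 1 → write ., move +1, go to s2
s2 | 00..[1]1111..   read 1 → write ., move +1, go to s2
s2 | 00...[1]111..   read 1 → write ., move +1, go to s2
s2 | 00....[1]11..   read 1 → write ., move +1, go to s2
s2 | 00.....[1]1..   read 1 → write ., move +1, go to s2
s2 | 00......[1]..   read 1 → write ., move +1, go to s2
s2 | 00.......[.].   read . → write 0, move +1, go to s1
s1 | 00.......0[.]
At halt the head is at cell 6.

6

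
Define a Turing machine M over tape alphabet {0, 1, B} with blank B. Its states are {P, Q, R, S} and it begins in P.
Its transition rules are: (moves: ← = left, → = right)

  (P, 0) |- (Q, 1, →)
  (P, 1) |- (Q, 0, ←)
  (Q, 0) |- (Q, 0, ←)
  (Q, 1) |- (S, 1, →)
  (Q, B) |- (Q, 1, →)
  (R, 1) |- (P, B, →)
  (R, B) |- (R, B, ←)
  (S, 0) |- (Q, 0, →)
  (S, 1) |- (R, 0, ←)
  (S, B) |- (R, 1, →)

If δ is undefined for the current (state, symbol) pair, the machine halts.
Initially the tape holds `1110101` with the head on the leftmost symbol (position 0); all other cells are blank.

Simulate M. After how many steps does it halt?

P | B[1]110101BB   read 1 → write 0, move ←, go to Q
Q | [B]0110101BB   read B → write 1, move →, go to Q
Q | 1[0]110101BB   read 0 → write 0, move ←, go to Q
Q | [1]0110101BB   read 1 → write 1, move →, go to S
S | 1[0]110101BB   read 0 → write 0, move →, go to Q
Q | 10[1]10101BB   read 1 → write 1, move →, go to S
S | 101[1]0101BB   read 1 → write 0, move ←, go to R
R | 10[1]00101BB   read 1 → write B, move →, go to P
P | 10B[0]0101BB   read 0 → write 1, move →, go to Q
Q | 10B1[0]101BB   read 0 → write 0, move ←, go to Q
Q | 10B[1]0101BB   read 1 → write 1, move →, go to S
S | 10B1[0]101BB   read 0 → write 0, move →, go to Q
Q | 10B10[1]01BB   read 1 → write 1, move →, go to S
S | 10B101[0]1BB   read 0 → write 0, move →, go to Q
Q | 10B1010[1]BB   read 1 → write 1, move →, go to S
S | 10B10101[B]B   read B → write 1, move →, go to R
R | 10B101011[B]   read B → write B, move ←, go to R
R | 10B10101[1]B   read 1 → write B, move →, go to P
P | 10B10101B[B]
M halts after 18 transitions.

18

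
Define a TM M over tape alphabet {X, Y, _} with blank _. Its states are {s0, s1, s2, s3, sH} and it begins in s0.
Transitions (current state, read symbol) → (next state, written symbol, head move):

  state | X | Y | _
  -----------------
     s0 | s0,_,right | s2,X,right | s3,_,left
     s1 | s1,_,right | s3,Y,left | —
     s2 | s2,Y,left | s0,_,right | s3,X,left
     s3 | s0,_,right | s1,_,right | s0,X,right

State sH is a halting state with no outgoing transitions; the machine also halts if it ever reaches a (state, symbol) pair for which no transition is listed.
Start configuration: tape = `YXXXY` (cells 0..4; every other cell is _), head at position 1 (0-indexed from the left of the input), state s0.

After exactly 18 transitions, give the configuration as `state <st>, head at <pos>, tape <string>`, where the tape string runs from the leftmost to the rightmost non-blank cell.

s0 | Y[X]XXY__   read X → write _, move right, go to s0
s0 | Y_[X]XY__   read X → write _, move right, go to s0
s0 | Y__[X]Y__   read X → write _, move right, go to s0
s0 | Y___[Y]__   read Y → write X, move right, go to s2
s2 | Y___X[_]_   read _ → write X, move left, go to s3
s3 | Y___[X]X_   read X → write _, move right, go to s0
s0 | Y____[X]_   read X → write _, move right, go to s0
s0 | Y_____[_]   read _ → write _, move left, go to s3
s3 | Y____[_]_   read _ → write X, move right, go to s0
s0 | Y____X[_]   read _ → write _, move left, go to s3
s3 | Y____[X]_   read X → write _, move right, go to s0
s0 | Y_____[_]   read _ → write _, move left, go to s3
s3 | Y____[_]_   read _ → write X, move right, go to s0
s0 | Y____X[_]   read _ → write _, move left, go to s3
s3 | Y____[X]_   read X → write _, move right, go to s0
s0 | Y_____[_]   read _ → write _, move left, go to s3
s3 | Y____[_]_   read _ → write X, move right, go to s0
s0 | Y____X[_]   read _ → write _, move left, go to s3
s3 | Y____[X]_
After 18 steps: state s3, head at 5, tape Y____X.

state s3, head at 5, tape Y____X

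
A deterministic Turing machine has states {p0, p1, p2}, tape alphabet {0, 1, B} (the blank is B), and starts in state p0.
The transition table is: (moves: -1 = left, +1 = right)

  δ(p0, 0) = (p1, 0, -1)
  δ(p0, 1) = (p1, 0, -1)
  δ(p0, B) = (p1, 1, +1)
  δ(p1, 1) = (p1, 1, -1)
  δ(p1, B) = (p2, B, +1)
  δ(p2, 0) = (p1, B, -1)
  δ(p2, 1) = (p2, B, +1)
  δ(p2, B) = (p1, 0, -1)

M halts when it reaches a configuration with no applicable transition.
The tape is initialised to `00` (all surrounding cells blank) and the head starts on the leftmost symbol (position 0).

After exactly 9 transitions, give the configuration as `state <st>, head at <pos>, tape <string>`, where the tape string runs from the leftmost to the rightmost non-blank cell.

state p1, head at -1, tape 00

state=p0 head=0 tape=B[0]0   (p0,0)→(p1,0,-1)
state=p1 head=-1 tape=[B]00   (p1,B)→(p2,B,+1)
state=p2 head=0 tape=B[0]0   (p2,0)→(p1,B,-1)
state=p1 head=-1 tape=[B]B0   (p1,B)→(p2,B,+1)
state=p2 head=0 tape=B[B]0   (p2,B)→(p1,0,-1)
state=p1 head=-1 tape=[B]00   (p1,B)→(p2,B,+1)
state=p2 head=0 tape=B[0]0   (p2,0)→(p1,B,-1)
state=p1 head=-1 tape=[B]B0   (p1,B)→(p2,B,+1)
state=p2 head=0 tape=B[B]0   (p2,B)→(p1,0,-1)
state=p1 head=-1 tape=[B]00
After 9 steps: state p1, head at -1, tape 00.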